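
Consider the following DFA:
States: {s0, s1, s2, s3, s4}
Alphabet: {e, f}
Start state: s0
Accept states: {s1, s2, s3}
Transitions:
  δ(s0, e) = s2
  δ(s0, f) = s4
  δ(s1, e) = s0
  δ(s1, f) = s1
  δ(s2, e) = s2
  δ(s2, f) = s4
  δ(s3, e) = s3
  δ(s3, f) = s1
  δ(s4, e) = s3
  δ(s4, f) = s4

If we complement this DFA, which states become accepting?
Complement accept states = All states \ Original accept states
= {s0, s1, s2, s3, s4} \ {s1, s2, s3}
{s0, s4}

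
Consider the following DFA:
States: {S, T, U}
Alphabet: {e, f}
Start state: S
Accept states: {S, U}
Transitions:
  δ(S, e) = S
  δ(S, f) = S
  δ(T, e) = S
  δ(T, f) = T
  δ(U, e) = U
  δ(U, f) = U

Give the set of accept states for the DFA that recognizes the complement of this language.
Complement accept states = All states \ Original accept states
= {S, T, U} \ {S, U}
{T}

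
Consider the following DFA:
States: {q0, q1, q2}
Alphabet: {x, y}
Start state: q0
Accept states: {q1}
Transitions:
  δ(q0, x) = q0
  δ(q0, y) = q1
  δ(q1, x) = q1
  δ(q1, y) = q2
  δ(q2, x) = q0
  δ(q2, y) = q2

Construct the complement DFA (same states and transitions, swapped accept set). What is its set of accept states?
Complement accept states = All states \ Original accept states
= {q0, q1, q2} \ {q1}
{q0, q2}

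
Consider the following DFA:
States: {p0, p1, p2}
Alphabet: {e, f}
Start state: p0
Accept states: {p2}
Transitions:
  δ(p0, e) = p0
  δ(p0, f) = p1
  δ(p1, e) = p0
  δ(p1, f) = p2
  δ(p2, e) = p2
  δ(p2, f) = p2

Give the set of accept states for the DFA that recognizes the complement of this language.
Complement accept states = All states \ Original accept states
= {p0, p1, p2} \ {p2}
{p0, p1}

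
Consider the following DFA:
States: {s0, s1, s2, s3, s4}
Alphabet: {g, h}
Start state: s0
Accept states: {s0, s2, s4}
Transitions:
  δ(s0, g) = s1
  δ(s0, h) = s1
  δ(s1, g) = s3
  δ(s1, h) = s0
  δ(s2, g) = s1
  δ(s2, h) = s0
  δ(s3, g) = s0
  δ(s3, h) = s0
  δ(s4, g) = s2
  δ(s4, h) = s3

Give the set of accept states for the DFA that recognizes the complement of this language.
Complement accept states = All states \ Original accept states
= {s0, s1, s2, s3, s4} \ {s0, s2, s4}
{s1, s3}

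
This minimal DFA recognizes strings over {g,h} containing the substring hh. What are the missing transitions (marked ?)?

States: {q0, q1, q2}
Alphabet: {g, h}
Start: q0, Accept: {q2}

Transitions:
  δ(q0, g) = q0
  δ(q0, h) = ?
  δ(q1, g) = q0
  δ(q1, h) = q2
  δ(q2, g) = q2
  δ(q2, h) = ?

From the language and accept set, identify what each state tracks — q0: no progress toward hh; q1: one trailing h; q2: substring hh seen.
Each missing δ(q, a) is the state matching the new tracked value after reading a.
δ(q0, h) = q1; δ(q2, h) = q2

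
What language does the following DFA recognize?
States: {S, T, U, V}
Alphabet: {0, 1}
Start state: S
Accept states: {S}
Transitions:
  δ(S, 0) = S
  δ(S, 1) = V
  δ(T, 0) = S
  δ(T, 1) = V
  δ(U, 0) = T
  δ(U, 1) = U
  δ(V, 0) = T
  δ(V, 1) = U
Testing a few strings:
  '0' → accept
  '1' → reject
  '100' → accept
  '010' → reject
State roles: S=value ≡ 0 (mod 4); T=value ≡ 2 (mod 4); U=value ≡ 3 (mod 4); V=value ≡ 1 (mod 4)
All binary strings representing a multiple of 4 (read in base 2; leading zeros allowed and ε counts as 0)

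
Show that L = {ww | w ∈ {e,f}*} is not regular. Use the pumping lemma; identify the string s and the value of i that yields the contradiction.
Assume L is regular with pumping length p. Idea: pumping the leading e-block breaks the equality of the two halves.
Choose s = e^p f e^p f ∈ L (with w = e^p f). |s| = 2p+2 ≥ p. By the pumping lemma, s = xyz with |xy| ≤ p, |y| > 0, so y = e^k with k ≥ 1, in the first e-block. Then xy²z = e^(p+k) f e^p f, of length 2p+2+k. If k is odd this length is odd, so it cannot be of the form ww. If k is even, each half has length p+1+k/2 ≤ p+k, so the first half lies entirely inside the leading e-block and contains no f, while the second half ends in f; the halves differ. Either way xy²z ∉ L.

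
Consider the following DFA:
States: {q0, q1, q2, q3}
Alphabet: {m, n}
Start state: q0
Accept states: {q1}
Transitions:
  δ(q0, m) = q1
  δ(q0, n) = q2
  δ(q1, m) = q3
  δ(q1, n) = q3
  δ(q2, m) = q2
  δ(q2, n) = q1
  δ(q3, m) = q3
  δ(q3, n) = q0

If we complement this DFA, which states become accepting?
Complement accept states = All states \ Original accept states
= {q0, q1, q2, q3} \ {q1}
{q0, q2, q3}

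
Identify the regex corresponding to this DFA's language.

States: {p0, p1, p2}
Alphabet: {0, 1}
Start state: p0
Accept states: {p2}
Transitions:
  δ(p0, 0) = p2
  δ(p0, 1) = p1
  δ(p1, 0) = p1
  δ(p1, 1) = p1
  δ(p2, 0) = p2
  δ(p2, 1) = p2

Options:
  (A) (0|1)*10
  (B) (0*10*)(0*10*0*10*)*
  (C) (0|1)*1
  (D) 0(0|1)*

Check each option against the DFA on short strings; one disagreement eliminates an option:
  (A) (0|1)*10: on '0' the DFA goes p0 → p2 and accepts (p2 ∈ Accept), but the regex does not match it → eliminate
  (B) (0*10*)(0*10*0*10*)*: on '0' the DFA goes p0 → p2 and accepts (p2 ∈ Accept), but the regex does not match it → eliminate
  (C) (0|1)*1: on '0' the DFA goes p0 → p2 and accepts (p2 ∈ Accept), but the regex does not match it → eliminate
  (D) 0(0|1)*: agrees with the DFA on every string of length ≤ 6
Only (D) is consistent with the DFA.
(D) 0(0|1)*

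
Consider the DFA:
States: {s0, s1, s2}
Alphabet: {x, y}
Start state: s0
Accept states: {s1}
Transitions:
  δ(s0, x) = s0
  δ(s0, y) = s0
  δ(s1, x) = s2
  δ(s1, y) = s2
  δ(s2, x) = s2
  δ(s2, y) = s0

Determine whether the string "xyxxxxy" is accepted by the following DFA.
Processing string "xyxxxxy":
  s0 --x--> s0
  s0 --y--> s0
  s0 --x--> s0
  s0 --x--> s0
  s0 --x--> s0
  s0 --x--> s0
  s0 --y--> s0
Final state: s0
Accept states: {s1}
No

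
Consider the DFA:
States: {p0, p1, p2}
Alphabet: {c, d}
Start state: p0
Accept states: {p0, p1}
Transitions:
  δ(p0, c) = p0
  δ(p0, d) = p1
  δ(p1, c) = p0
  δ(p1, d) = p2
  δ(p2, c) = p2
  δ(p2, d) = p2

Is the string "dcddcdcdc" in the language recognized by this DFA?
Processing string "dcddcdcdc":
  p0 --d--> p1
  p1 --c--> p0
  p0 --d--> p1
  p1 --d--> p2
  p2 --c--> p2
  p2 --d--> p2
  p2 --c--> p2
  p2 --d--> p2
  p2 --c--> p2
Final state: p2
Accept states: {p0, p1}
No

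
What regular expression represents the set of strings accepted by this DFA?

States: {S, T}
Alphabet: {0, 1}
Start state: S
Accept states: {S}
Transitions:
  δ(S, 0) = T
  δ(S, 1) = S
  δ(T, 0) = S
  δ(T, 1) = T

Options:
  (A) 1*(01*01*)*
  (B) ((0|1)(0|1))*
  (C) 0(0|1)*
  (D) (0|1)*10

Check each option against the DFA on short strings; one disagreement eliminates an option:
  (A) 1*(01*01*)*: agrees with the DFA on every string of length ≤ 6
  (B) ((0|1)(0|1))*: on '1' the DFA goes S → S and accepts (S ∈ Accept), but the regex does not match it → eliminate
  (C) 0(0|1)*: on ε the DFA stays in S and accepts (S ∈ Accept), but the regex does not match it → eliminate
  (D) (0|1)*10: on ε the DFA stays in S and accepts (S ∈ Accept), but the regex does not match it → eliminate
Only (A) is consistent with the DFA.
(A) 1*(01*01*)*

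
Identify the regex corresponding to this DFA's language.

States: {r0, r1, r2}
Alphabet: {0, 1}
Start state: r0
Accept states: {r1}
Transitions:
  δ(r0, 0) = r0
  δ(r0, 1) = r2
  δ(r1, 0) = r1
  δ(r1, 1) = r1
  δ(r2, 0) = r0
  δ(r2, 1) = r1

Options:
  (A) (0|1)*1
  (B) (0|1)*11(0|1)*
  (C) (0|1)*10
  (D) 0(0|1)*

Check each option against the DFA on short strings; one disagreement eliminates an option:
  (A) (0|1)*1: on '1' the DFA goes r0 → r2 and rejects (r2 ∉ Accept), but the regex matches it → eliminate
  (B) (0|1)*11(0|1)*: agrees with the DFA on every string of length ≤ 6
  (C) (0|1)*10: on '10' the DFA goes r0 → r2 → r0 and rejects (r0 ∉ Accept), but the regex matches it → eliminate
  (D) 0(0|1)*: on '0' the DFA goes r0 → r0 and rejects (r0 ∉ Accept), but the regex matches it → eliminate
Only (B) is consistent with the DFA.
(B) (0|1)*11(0|1)*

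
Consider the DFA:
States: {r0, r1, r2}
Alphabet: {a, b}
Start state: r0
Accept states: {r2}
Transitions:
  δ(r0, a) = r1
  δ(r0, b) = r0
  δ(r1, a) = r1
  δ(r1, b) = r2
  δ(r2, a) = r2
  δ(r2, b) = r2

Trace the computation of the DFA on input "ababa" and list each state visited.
read 'a': r0 → r1
  read 'b': r1 → r2
  read 'a': r2 → r2
  read 'b': r2 → r2
  read 'a': r2 → r2
r0 -> r1 -> r2 -> r2 -> r2 -> r2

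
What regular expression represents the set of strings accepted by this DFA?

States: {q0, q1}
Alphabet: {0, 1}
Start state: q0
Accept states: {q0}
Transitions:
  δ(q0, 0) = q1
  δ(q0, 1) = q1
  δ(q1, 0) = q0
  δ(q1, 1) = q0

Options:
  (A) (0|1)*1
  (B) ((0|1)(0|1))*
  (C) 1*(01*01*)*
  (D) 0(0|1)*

Check each option against the DFA on short strings; one disagreement eliminates an option:
  (A) (0|1)*1: on ε the DFA stays in q0 and accepts (q0 ∈ Accept), but the regex does not match it → eliminate
  (B) ((0|1)(0|1))*: agrees with the DFA on every string of length ≤ 6
  (C) 1*(01*01*)*: on '1' the DFA goes q0 → q1 and rejects (q1 ∉ Accept), but the regex matches it → eliminate
  (D) 0(0|1)*: on ε the DFA stays in q0 and accepts (q0 ∈ Accept), but the regex does not match it → eliminate
Only (B) is consistent with the DFA.
(B) ((0|1)(0|1))*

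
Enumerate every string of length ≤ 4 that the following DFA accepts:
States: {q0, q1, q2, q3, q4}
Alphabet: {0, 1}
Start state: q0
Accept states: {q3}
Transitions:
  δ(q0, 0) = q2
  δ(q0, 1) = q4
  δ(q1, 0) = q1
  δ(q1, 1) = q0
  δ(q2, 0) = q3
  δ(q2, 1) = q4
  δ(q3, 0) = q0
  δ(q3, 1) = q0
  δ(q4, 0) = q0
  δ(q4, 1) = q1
00, 1000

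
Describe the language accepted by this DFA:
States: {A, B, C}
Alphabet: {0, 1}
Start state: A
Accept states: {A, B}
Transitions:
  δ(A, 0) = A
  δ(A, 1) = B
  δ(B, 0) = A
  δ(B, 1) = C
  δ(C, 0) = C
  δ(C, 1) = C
Testing a few strings:
  '00' → accept
  '11' → reject
  '1011' → reject
  '0' → accept
State roles: A=last symbol not 1 (ok); B=last symbol 1 (ok); C=saw 11 (dead)
All binary strings with no two consecutive 1's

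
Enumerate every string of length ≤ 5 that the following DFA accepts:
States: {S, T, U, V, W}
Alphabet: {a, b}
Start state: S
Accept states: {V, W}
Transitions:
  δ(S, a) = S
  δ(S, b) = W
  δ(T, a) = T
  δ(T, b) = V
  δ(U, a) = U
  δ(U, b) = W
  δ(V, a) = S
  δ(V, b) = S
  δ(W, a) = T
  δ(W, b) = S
b, ab, aab, bab, bbb, aaab, abab, abbb, baab, bbab, aaaab, aabab, aabbb, abaab, abbab, baaab, babab, babbb, bbaab, bbbab, bbbbb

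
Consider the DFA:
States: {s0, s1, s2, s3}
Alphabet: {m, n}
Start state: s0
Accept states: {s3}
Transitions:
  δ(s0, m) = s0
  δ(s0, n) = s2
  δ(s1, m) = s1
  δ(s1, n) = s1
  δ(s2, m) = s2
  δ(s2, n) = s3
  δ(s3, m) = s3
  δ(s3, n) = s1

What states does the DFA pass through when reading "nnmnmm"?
read 'n': s0 → s2
  read 'n': s2 → s3
  read 'm': s3 → s3
  read 'n': s3 → s1
  read 'm': s1 → s1
  read 'm': s1 → s1
s0 -> s2 -> s3 -> s3 -> s1 -> s1 -> s1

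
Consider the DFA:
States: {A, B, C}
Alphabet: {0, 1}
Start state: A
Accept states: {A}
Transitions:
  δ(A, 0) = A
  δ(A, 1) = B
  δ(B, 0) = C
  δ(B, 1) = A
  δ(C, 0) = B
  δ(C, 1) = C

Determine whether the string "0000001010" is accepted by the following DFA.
Processing string "0000001010":
  A --0--> A
  A --0--> A
  A --0--> A
  A --0--> A
  A --0--> A
  A --0--> A
  A --1--> B
  B --0--> C
  C --1--> C
  C --0--> B
Final state: B
Accept states: {A}
No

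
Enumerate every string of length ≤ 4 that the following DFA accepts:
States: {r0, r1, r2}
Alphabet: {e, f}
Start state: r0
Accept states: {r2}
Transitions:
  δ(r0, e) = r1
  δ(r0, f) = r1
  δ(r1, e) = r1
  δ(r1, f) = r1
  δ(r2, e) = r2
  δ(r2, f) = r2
None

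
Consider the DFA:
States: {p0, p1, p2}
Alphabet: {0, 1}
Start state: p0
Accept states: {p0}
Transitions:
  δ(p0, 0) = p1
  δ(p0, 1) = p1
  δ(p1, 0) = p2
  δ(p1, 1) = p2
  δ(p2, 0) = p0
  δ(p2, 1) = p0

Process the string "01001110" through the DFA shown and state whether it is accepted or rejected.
Processing string "01001110":
  p0 --0--> p1
  p1 --1--> p2
  p2 --0--> p0
  p0 --0--> p1
  p1 --1--> p2
  p2 --1--> p0
  p0 --1--> p1
  p1 --0--> p2
Final state: p2
Accept states: {p0}
No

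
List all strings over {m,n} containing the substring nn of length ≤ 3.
nn, mnn, nnm, nnn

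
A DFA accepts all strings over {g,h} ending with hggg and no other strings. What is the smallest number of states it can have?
By Myhill–Nerode, count the distinguishable equivalence classes: 5 classes — one per longest suffix of the input that is a prefix of 'hggg' (lengths 0 through 4); only the length-4 class is accepting.
5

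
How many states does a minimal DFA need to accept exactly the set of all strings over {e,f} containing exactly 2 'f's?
By Myhill–Nerode, count the distinguishable equivalence classes: 4 classes — having seen 0, 1, 2, or >2 copies of 'f'; the count-2 class is the only accepting one and >2 is dead.
4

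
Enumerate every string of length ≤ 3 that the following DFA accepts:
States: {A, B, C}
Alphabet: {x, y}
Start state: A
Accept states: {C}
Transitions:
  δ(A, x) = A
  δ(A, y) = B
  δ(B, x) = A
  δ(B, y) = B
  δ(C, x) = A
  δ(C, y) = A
None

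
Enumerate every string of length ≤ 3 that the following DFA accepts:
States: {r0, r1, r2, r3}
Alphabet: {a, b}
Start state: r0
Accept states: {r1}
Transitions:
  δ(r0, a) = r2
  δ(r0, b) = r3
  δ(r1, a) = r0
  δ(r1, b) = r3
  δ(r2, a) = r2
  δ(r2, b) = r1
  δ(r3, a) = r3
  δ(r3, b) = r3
ab, aab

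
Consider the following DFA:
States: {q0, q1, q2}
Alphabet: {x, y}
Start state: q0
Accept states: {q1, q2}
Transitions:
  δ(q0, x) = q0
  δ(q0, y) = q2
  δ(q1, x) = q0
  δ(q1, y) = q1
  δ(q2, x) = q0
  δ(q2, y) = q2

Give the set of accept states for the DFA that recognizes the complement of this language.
Complement accept states = All states \ Original accept states
= {q0, q1, q2} \ {q1, q2}
{q0}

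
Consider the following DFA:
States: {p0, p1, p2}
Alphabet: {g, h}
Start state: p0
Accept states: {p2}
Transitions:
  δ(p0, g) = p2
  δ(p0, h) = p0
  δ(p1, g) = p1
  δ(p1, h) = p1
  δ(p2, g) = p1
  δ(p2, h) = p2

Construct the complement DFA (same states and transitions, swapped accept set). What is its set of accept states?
Complement accept states = All states \ Original accept states
= {p0, p1, p2} \ {p2}
{p0, p1}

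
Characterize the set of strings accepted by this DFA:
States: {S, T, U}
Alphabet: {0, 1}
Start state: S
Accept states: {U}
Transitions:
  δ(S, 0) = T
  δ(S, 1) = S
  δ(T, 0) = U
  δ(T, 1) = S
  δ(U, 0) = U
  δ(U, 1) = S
Testing a few strings:
  '00' → accept
  '110' → reject
  '0' → reject
  '10' → reject
State roles: S=last symbol not 0; T=one trailing 0; U=two trailing 0's
All binary strings ending with 00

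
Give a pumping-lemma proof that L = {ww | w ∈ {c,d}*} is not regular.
Assume L is regular with pumping length p. Idea: pumping the leading c-block breaks the equality of the two halves.
Choose s = c^p d c^p d ∈ L (with w = c^p d). |s| = 2p+2 ≥ p. By the pumping lemma, s = xyz with |xy| ≤ p, |y| > 0, so y = c^k with k ≥ 1, in the first c-block. Then xy²z = c^(p+k) d c^p d, of length 2p+2+k. If k is odd this length is odd, so it cannot be of the form ww. If k is even, each half has length p+1+k/2 ≤ p+k, so the first half lies entirely inside the leading c-block and contains no d, while the second half ends in d; the halves differ. Either way xy²z ∉ L.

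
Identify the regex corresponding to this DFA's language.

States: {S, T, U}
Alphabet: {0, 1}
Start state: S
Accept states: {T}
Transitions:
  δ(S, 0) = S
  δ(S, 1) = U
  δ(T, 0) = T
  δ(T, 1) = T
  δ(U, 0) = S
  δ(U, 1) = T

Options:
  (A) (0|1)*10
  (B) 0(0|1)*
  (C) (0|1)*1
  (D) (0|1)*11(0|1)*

Check each option against the DFA on short strings; one disagreement eliminates an option:
  (A) (0|1)*10: on '10' the DFA goes S → U → S and rejects (S ∉ Accept), but the regex matches it → eliminate
  (B) 0(0|1)*: on '0' the DFA goes S → S and rejects (S ∉ Accept), but the regex matches it → eliminate
  (C) (0|1)*1: on '1' the DFA goes S → U and rejects (U ∉ Accept), but the regex matches it → eliminate
  (D) (0|1)*11(0|1)*: agrees with the DFA on every string of length ≤ 6
Only (D) is consistent with the DFA.
(D) (0|1)*11(0|1)*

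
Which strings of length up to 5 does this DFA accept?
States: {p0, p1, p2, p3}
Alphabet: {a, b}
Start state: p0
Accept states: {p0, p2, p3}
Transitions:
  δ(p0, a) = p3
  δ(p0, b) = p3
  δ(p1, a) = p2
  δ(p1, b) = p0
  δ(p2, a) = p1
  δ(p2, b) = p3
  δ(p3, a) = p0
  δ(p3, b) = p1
ε, a, b, aa, ba, aaa, aab, aba, abb, baa, bab, bba, bbb, aaaa, aaba, abab, abba, abbb, baaa, baba, bbab, bbba, bbbb, aaaaa, aaaab, aaaba, aaabb, aabaa, aabab, aabba, aabbb, abaaa, abaab, ababa, abbaa, abbba, baaaa, baaab, baaba, baabb, babaa, babab, babba, babbb, bbaaa, bbaab, bbaba, bbbaa, bbbba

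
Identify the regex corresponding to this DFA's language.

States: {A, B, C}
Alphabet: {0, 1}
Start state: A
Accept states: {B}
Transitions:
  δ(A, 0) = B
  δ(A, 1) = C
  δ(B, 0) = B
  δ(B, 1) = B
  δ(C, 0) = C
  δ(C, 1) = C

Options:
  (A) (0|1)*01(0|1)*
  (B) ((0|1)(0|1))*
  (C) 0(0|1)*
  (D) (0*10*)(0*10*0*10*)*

Check each option against the DFA on short strings; one disagreement eliminates an option:
  (A) (0|1)*01(0|1)*: on '0' the DFA goes A → B and accepts (B ∈ Accept), but the regex does not match it → eliminate
  (B) ((0|1)(0|1))*: on ε the DFA stays in A and rejects (A ∉ Accept), but the regex matches it → eliminate
  (C) 0(0|1)*: agrees with the DFA on every string of length ≤ 6
  (D) (0*10*)(0*10*0*10*)*: on '0' the DFA goes A → B and accepts (B ∈ Accept), but the regex does not match it → eliminate
Only (C) is consistent with the DFA.
(C) 0(0|1)*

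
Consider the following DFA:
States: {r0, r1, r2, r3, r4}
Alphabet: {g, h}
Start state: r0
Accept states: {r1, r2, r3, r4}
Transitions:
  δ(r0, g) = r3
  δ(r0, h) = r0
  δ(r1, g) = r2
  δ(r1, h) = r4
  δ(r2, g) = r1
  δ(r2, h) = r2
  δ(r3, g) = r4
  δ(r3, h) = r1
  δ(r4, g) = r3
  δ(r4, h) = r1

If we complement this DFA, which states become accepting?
Complement accept states = All states \ Original accept states
= {r0, r1, r2, r3, r4} \ {r1, r2, r3, r4}
{r0}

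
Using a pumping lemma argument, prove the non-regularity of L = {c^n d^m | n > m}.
Assume L is regular with pumping length p. Idea: pumping down the c-block drops the c-count to at most the d-count.
Choose s = c^(p+1) d^p ∈ L (|s| = 2p+1 ≥ p). By the pumping lemma, s = xyz with |xy| ≤ p, |y| > 0, so y = c^k with k ≥ 1. Take i = 0: xz = c^(p+1−k) d^p. Since k ≥ 1, p+1−k ≤ p, so the number of c's is no longer strictly greater than the number of d's, hence xz ∉ L.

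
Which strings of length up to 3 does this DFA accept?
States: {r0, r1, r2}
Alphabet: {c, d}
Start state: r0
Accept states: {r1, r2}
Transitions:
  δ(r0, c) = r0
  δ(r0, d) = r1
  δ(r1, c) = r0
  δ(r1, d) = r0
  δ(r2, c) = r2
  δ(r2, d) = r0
d, cd, ccd, dcd, ddd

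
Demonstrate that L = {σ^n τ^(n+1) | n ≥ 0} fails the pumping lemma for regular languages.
Assume L is regular with pumping length p. Idea: pumping the σ-block breaks the fixed offset of 1.
Choose s = σ^p τ^(p+1) ∈ L. By the pumping lemma, s = xyz with |xy| ≤ p, |y| > 0, so y = σ^k with k ≥ 1. Then xy²z = σ^(p+k) τ^(p+1). For this to be in L we would need p+1 = (p+k)+1, i.e. k = 0, contradicting k ≥ 1. So xy²z ∉ L.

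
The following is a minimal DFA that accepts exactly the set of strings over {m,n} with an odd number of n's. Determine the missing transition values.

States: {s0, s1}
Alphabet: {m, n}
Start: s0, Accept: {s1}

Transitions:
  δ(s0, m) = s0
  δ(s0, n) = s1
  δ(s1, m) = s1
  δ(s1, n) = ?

From the language and accept set, identify what each state tracks — s0: even number of n's so far; s1: odd number of n's so far.
Each missing δ(q, a) is the state matching the new tracked value after reading a.
δ(s1, n) = s0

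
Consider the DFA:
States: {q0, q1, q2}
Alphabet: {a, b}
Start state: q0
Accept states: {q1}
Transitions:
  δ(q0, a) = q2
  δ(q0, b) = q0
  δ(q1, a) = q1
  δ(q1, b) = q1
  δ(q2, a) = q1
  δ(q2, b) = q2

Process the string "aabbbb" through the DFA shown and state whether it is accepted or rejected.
Processing string "aabbbb":
  q0 --a--> q2
  q2 --a--> q1
  q1 --b--> q1
  q1 --b--> q1
  q1 --b--> q1
  q1 --b--> q1
Final state: q1
Accept states: {q1}
Yes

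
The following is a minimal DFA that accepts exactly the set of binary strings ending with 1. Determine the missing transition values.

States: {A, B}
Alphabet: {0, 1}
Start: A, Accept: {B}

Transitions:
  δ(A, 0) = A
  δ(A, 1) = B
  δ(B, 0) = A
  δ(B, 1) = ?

From the language and accept set, identify what each state tracks — A: last symbol not 1; B: last symbol is 1.
Each missing δ(q, a) is the state matching the new tracked value after reading a.
δ(B, 1) = B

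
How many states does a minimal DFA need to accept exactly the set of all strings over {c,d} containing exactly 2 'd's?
By Myhill–Nerode, count the distinguishable equivalence classes: 4 classes — having seen 0, 1, 2, or >2 copies of 'd'; the count-2 class is the only accepting one and >2 is dead.
4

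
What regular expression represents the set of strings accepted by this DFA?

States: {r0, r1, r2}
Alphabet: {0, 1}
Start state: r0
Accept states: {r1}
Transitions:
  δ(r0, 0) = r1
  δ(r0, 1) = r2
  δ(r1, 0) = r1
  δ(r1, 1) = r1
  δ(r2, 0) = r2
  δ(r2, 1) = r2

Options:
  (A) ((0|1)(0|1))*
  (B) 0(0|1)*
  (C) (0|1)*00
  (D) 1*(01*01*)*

Check each option against the DFA on short strings; one disagreement eliminates an option:
  (A) ((0|1)(0|1))*: on ε the DFA stays in r0 and rejects (r0 ∉ Accept), but the regex matches it → eliminate
  (B) 0(0|1)*: agrees with the DFA on every string of length ≤ 6
  (C) (0|1)*00: on '0' the DFA goes r0 → r1 and accepts (r1 ∈ Accept), but the regex does not match it → eliminate
  (D) 1*(01*01*)*: on ε the DFA stays in r0 and rejects (r0 ∉ Accept), but the regex matches it → eliminate
Only (B) is consistent with the DFA.
(B) 0(0|1)*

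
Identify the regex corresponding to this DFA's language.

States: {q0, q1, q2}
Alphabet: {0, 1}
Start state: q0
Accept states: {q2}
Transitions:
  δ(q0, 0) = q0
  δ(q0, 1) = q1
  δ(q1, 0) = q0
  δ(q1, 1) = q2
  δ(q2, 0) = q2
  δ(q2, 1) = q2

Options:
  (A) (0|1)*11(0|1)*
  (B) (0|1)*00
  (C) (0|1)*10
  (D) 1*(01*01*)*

Check each option against the DFA on short strings; one disagreement eliminates an option:
  (A) (0|1)*11(0|1)*: agrees with the DFA on every string of length ≤ 6
  (B) (0|1)*00: on '00' the DFA goes q0 → q0 → q0 and rejects (q0 ∉ Accept), but the regex matches it → eliminate
  (C) (0|1)*10: on '10' the DFA goes q0 → q1 → q0 and rejects (q0 ∉ Accept), but the regex matches it → eliminate
  (D) 1*(01*01*)*: on ε the DFA stays in q0 and rejects (q0 ∉ Accept), but the regex matches it → eliminate
Only (A) is consistent with the DFA.
(A) (0|1)*11(0|1)*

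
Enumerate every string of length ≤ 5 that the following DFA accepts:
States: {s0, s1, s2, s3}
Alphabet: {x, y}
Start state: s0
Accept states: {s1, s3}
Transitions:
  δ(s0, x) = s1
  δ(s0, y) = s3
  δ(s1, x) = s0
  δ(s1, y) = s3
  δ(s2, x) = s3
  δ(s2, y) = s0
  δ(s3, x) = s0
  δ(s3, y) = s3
x, y, xy, yy, xxx, xxy, xyy, yxx, yxy, yyy, xxxy, xxyy, xyxx, xyxy, xyyy, yxxy, yxyy, yyxx, yyxy, yyyy, xxxxx, xxxxy, xxxyy, xxyxx, xxyxy, xxyyy, xyxxy, xyxyy, xyyxx, xyyxy, xyyyy, yxxxx, yxxxy, yxxyy, yxyxx, yxyxy, yxyyy, yyxxy, yyxyy, yyyxx, yyyxy, yyyyy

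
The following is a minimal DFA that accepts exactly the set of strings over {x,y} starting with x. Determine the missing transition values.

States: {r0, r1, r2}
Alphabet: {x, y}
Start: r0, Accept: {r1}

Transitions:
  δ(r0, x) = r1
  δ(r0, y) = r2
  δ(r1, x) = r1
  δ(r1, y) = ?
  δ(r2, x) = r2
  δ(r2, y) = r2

From the language and accept set, identify what each state tracks — r0: no input read; r1: started with x; r2: started with y (dead).
Each missing δ(q, a) is the state matching the new tracked value after reading a.
δ(r1, y) = r1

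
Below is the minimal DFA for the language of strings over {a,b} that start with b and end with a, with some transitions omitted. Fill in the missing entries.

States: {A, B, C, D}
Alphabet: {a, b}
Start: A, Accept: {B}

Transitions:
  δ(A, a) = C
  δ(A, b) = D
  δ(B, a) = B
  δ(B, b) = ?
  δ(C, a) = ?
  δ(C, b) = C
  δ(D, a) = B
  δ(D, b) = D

From the language and accept set, identify what each state tracks — A: no input read; B: started with b, last symbol a; C: started with a (dead); D: started with b, last symbol b.
Each missing δ(q, a) is the state matching the new tracked value after reading a.
δ(B, b) = D; δ(C, a) = C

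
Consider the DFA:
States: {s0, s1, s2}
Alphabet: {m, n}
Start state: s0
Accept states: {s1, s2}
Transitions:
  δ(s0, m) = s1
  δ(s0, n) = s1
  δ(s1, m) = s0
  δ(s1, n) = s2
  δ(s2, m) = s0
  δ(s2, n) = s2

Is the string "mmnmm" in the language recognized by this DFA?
Processing string "mmnmm":
  s0 --m--> s1
  s1 --m--> s0
  s0 --n--> s1
  s1 --m--> s0
  s0 --m--> s1
Final state: s1
Accept states: {s1, s2}
Yes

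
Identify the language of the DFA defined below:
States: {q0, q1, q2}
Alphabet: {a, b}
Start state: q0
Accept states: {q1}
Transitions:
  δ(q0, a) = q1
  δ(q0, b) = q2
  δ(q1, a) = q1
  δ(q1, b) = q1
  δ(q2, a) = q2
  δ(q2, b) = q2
Testing a few strings:
  'aa' → accept
  'ab' → accept
  'ba' → reject
  'b' → reject
State roles: q0=no input read; q1=started with a; q2=started with b (dead)
All strings over {a,b} starting with a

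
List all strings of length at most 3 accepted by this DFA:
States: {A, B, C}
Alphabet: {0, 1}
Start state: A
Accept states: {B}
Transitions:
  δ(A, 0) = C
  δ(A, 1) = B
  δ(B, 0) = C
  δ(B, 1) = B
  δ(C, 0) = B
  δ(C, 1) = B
1, 00, 01, 11, 001, 011, 100, 101, 111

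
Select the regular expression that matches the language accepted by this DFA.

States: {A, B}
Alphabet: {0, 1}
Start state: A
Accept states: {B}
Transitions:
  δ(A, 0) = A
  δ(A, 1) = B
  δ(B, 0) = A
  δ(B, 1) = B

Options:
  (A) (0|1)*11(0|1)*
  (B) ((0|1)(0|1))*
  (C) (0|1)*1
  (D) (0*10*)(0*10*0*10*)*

Check each option against the DFA on short strings; one disagreement eliminates an option:
  (A) (0|1)*11(0|1)*: on '1' the DFA goes A → B and accepts (B ∈ Accept), but the regex does not match it → eliminate
  (B) ((0|1)(0|1))*: on ε the DFA stays in A and rejects (A ∉ Accept), but the regex matches it → eliminate
  (C) (0|1)*1: agrees with the DFA on every string of length ≤ 6
  (D) (0*10*)(0*10*0*10*)*: on '10' the DFA goes A → B → A and rejects (A ∉ Accept), but the regex matches it → eliminate
Only (C) is consistent with the DFA.
(C) (0|1)*1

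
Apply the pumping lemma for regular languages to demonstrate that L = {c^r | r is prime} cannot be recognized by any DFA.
Assume L is regular with pumping length p. Idea: pumping by a suitable count produces a composite length.
Let q be a prime with q ≥ p and choose s = c^q ∈ L. By the pumping lemma, s = xyz with |xy| ≤ p, |y| = k ≥ 1. Take i = q+1: |xy^(q+1)z| = q + q·k = q(1+k). Since q ≥ 2 and 1+k ≥ 2, q(1+k) is composite, so xy^(q+1)z ∉ L.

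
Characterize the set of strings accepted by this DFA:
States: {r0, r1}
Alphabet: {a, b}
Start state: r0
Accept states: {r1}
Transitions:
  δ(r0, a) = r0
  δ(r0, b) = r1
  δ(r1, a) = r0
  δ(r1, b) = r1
Testing a few strings:
  'b' → accept
  'baa' → reject
  'bb' → accept
  'bab' → accept
State roles: r0=last symbol not b; r1=last symbol is b
All strings over {a,b} ending with b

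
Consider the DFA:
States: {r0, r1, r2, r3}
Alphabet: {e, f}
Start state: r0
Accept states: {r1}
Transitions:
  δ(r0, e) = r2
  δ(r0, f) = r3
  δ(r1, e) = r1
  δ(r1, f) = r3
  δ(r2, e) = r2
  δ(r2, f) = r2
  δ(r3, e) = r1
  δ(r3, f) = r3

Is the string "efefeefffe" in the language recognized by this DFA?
Processing string "efefeefffe":
  r0 --e--> r2
  r2 --f--> r2
  r2 --e--> r2
  r2 --f--> r2
  r2 --e--> r2
  r2 --e--> r2
  r2 --f--> r2
  r2 --f--> r2
  r2 --f--> r2
  r2 --e--> r2
Final state: r2
Accept states: {r1}
No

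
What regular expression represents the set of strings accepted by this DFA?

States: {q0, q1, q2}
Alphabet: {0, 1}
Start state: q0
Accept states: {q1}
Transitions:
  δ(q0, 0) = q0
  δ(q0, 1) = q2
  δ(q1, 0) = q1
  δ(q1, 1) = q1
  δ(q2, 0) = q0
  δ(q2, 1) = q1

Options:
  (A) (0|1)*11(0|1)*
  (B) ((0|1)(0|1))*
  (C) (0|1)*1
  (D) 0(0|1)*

Check each option against the DFA on short strings; one disagreement eliminates an option:
  (A) (0|1)*11(0|1)*: agrees with the DFA on every string of length ≤ 6
  (B) ((0|1)(0|1))*: on ε the DFA stays in q0 and rejects (q0 ∉ Accept), but the regex matches it → eliminate
  (C) (0|1)*1: on '1' the DFA goes q0 → q2 and rejects (q2 ∉ Accept), but the regex matches it → eliminate
  (D) 0(0|1)*: on '0' the DFA goes q0 → q0 and rejects (q0 ∉ Accept), but the regex matches it → eliminate
Only (A) is consistent with the DFA.
(A) (0|1)*11(0|1)*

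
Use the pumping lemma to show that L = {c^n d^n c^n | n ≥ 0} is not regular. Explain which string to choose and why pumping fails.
Assume L is regular with pumping length p. Idea: pumping the first c-block unbalances it against the other two.
Choose s = c^p d^p c^p ∈ L (|s| = 3p ≥ p). By the pumping lemma, s = xyz with |xy| ≤ p, |y| > 0, so y = c^k with k ≥ 1, inside the first c-block. Then xy²z = c^(p+k) d^p c^p. The first block has length p+k ≠ p, so the three block lengths are no longer equal and xy²z ∉ L.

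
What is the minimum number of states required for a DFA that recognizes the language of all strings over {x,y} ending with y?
By Myhill–Nerode, count the distinguishable equivalence classes: two classes — last symbol is y vs. not.
2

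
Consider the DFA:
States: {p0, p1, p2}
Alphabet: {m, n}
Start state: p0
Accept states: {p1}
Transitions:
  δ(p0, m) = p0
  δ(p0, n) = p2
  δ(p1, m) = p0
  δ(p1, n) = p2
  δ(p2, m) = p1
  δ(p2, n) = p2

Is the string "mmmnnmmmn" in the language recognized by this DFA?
Processing string "mmmnnmmmn":
  p0 --m--> p0
  p0 --m--> p0
  p0 --m--> p0
  p0 --n--> p2
  p2 --n--> p2
  p2 --m--> p1
  p1 --m--> p0
  p0 --m--> p0
  p0 --n--> p2
Final state: p2
Accept states: {p1}
No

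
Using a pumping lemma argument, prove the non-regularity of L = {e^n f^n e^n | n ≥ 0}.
Assume L is regular with pumping length p. Idea: pumping the first e-block unbalances it against the other two.
Choose s = e^p f^p e^p ∈ L (|s| = 3p ≥ p). By the pumping lemma, s = xyz with |xy| ≤ p, |y| > 0, so y = e^k with k ≥ 1, inside the first e-block. Then xy²z = e^(p+k) f^p e^p. The first block has length p+k ≠ p, so the three block lengths are no longer equal and xy²z ∉ L.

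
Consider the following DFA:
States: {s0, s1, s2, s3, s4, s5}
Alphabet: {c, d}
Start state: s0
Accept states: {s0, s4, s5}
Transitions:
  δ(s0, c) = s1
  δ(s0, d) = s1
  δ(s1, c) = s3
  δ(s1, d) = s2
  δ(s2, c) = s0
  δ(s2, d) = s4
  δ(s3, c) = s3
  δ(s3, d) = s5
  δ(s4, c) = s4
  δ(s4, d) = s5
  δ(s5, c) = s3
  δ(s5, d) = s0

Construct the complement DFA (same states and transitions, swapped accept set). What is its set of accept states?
Complement accept states = All states \ Original accept states
= {s0, s1, s2, s3, s4, s5} \ {s0, s4, s5}
{s1, s2, s3}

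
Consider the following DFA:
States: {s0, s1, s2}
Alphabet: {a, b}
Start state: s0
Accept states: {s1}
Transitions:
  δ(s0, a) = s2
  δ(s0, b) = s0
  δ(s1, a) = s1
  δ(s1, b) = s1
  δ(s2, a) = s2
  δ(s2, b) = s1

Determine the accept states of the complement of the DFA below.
Complement accept states = All states \ Original accept states
= {s0, s1, s2} \ {s1}
{s0, s2}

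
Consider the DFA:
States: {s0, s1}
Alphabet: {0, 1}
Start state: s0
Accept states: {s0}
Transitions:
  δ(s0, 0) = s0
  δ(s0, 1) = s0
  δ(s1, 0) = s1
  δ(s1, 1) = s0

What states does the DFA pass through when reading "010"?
read '0': s0 → s0
  read '1': s0 → s0
  read '0': s0 → s0
s0 -> s0 -> s0 -> s0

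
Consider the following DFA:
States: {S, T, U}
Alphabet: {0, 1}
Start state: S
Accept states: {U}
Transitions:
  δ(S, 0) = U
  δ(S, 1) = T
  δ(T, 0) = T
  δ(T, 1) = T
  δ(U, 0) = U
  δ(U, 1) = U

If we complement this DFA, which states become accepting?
Complement accept states = All states \ Original accept states
= {S, T, U} \ {U}
{S, T}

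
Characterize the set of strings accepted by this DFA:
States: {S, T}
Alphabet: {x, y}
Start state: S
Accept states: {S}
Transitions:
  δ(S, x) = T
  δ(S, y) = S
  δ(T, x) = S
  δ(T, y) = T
Testing a few strings:
  'yyy' → accept
  'yy' → accept
  'yxy' → reject
  'xy' → reject
State roles: S=even number of x's so far; T=odd number of x's so far
All strings over {x,y} with an even number of x's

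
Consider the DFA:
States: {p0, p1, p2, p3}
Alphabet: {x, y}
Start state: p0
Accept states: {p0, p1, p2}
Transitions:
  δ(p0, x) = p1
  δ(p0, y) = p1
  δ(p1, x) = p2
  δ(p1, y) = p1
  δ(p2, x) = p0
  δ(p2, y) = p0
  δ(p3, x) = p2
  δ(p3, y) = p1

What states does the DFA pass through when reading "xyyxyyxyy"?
read 'x': p0 → p1
  read 'y': p1 → p1
  read 'y': p1 → p1
  read 'x': p1 → p2
  read 'y': p2 → p0
  read 'y': p0 → p1
  read 'x': p1 → p2
  read 'y': p2 → p0
  read 'y': p0 → p1
p0 -> p1 -> p1 -> p1 -> p2 -> p0 -> p1 -> p2 -> p0 -> p1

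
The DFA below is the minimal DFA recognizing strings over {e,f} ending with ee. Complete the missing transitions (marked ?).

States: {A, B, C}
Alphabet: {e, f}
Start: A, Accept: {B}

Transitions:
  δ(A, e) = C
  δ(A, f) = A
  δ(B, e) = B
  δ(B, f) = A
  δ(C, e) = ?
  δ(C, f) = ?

From the language and accept set, identify what each state tracks — A: last symbol not e; B: two trailing e's; C: one trailing e.
Each missing δ(q, a) is the state matching the new tracked value after reading a.
δ(C, e) = B; δ(C, f) = A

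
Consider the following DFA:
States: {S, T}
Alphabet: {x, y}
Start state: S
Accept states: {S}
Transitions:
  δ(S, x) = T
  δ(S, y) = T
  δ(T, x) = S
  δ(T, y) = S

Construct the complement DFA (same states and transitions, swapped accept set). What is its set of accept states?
Complement accept states = All states \ Original accept states
= {S, T} \ {S}
{T}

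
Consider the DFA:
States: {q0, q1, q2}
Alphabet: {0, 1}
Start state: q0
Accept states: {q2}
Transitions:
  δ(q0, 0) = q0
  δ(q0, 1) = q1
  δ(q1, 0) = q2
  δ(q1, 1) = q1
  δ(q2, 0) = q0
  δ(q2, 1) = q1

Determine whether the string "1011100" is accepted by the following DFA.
Processing string "1011100":
  q0 --1--> q1
  q1 --0--> q2
  q2 --1--> q1
  q1 --1--> q1
  q1 --1--> q1
  q1 --0--> q2
  q2 --0--> q0
Final state: q0
Accept states: {q2}
No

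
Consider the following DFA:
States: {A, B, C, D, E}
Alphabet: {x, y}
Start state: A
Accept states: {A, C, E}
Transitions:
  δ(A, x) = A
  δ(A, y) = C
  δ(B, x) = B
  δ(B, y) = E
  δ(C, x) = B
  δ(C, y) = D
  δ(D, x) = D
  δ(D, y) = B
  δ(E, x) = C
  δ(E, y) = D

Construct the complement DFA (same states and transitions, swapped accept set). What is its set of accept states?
Complement accept states = All states \ Original accept states
= {A, B, C, D, E} \ {A, C, E}
{B, D}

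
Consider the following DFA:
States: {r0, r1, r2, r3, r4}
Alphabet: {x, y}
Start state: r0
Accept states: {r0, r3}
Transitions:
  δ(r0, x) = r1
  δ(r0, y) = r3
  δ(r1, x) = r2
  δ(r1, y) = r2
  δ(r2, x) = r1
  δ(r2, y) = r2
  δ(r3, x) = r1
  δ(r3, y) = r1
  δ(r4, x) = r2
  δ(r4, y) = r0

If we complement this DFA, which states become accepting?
Complement accept states = All states \ Original accept states
= {r0, r1, r2, r3, r4} \ {r0, r3}
{r1, r2, r4}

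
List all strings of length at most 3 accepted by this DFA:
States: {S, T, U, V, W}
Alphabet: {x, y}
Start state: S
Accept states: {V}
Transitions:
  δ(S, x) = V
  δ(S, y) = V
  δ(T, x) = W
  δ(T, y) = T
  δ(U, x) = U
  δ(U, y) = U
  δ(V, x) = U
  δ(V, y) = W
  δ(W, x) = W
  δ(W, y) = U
x, y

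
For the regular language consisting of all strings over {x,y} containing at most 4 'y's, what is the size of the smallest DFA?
By Myhill–Nerode, count the distinguishable equivalence classes: 6 classes — having seen 0, 1, …, 4, or >4 copies of 'y'; counts 0 through 4 are accepting and >4 is dead.
6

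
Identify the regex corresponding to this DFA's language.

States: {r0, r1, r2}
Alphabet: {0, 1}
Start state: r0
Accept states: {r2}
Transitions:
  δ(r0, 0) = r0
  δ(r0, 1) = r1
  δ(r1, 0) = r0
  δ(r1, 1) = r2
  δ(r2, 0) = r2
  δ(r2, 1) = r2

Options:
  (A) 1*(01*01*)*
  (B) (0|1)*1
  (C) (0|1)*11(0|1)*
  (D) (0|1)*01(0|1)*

Check each option against the DFA on short strings; one disagreement eliminates an option:
  (A) 1*(01*01*)*: on ε the DFA stays in r0 and rejects (r0 ∉ Accept), but the regex matches it → eliminate
  (B) (0|1)*1: on '1' the DFA goes r0 → r1 and rejects (r1 ∉ Accept), but the regex matches it → eliminate
  (C) (0|1)*11(0|1)*: agrees with the DFA on every string of length ≤ 6
  (D) (0|1)*01(0|1)*: on '01' the DFA goes r0 → r0 → r1 and rejects (r1 ∉ Accept), but the regex matches it → eliminate
Only (C) is consistent with the DFA.
(C) (0|1)*11(0|1)*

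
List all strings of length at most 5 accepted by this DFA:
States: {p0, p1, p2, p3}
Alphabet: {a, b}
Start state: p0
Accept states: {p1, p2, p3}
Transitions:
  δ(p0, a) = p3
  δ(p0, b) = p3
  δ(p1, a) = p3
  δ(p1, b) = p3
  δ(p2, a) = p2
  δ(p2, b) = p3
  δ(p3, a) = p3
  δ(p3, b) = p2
a, b, aa, ab, ba, bb, aaa, aab, aba, abb, baa, bab, bba, bbb, aaaa, aaab, aaba, aabb, abaa, abab, abba, abbb, baaa, baab, baba, babb, bbaa, bbab, bbba, bbbb, aaaaa, aaaab, aaaba, aaabb, aabaa, aabab, aabba, aabbb, abaaa, abaab, ababa, ababb, abbaa, abbab, abbba, abbbb, baaaa, baaab, baaba, baabb, babaa, babab, babba, babbb, bbaaa, bbaab, bbaba, bbabb, bbbaa, bbbab, bbbba, bbbbb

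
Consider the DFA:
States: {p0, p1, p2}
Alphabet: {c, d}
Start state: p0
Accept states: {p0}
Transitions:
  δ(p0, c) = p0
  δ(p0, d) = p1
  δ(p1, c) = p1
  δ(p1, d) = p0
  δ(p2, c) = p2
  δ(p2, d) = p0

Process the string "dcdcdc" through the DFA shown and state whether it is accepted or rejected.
Processing string "dcdcdc":
  p0 --d--> p1
  p1 --c--> p1
  p1 --d--> p0
  p0 --c--> p0
  p0 --d--> p1
  p1 --c--> p1
Final state: p1
Accept states: {p0}
No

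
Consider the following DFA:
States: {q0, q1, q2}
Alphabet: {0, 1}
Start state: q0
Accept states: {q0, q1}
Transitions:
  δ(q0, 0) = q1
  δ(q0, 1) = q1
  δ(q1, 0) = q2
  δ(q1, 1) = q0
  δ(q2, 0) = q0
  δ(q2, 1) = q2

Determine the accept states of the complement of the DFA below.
Complement accept states = All states \ Original accept states
= {q0, q1, q2} \ {q0, q1}
{q2}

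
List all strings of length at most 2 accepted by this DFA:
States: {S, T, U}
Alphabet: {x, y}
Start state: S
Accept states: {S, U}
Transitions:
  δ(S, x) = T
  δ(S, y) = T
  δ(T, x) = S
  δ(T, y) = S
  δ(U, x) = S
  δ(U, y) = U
ε, xx, xy, yx, yy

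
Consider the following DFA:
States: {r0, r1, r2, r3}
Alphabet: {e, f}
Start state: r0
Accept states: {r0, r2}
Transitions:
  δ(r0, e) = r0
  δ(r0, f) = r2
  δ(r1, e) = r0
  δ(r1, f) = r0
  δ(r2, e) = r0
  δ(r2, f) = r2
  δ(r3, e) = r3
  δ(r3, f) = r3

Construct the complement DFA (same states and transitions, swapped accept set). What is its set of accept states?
Complement accept states = All states \ Original accept states
= {r0, r1, r2, r3} \ {r0, r2}
{r1, r3}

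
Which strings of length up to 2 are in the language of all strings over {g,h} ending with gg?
gg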